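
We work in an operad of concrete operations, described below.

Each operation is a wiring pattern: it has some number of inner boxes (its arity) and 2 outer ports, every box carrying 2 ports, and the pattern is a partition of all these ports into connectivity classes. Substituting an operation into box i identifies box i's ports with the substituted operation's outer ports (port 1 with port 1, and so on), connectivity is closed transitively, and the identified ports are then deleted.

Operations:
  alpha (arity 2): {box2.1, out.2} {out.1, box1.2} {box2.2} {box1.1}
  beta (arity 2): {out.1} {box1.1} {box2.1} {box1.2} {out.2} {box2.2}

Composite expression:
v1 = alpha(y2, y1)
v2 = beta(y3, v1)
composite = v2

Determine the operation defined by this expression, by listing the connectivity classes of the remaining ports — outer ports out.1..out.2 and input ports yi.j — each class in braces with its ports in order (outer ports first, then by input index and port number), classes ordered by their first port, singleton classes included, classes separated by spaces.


{out.1} {out.2} {y1.1} {y1.2} {y2.1} {y2.2} {y3.1} {y3.2}

Two ports join when wires chain via beta-identified ports.
through alpha, on inputs (y2, y1): {out.1, y2.2} {out.2, y1.1} {y1.2} {y2.1} (out.j = stage outer ports)
through beta, on inputs (y3, y2, y1): {out.1} {out.2} {y1.1} {y1.2} {y2.1} {y2.2} {y3.1} {y3.2} (out.j = stage outer ports)


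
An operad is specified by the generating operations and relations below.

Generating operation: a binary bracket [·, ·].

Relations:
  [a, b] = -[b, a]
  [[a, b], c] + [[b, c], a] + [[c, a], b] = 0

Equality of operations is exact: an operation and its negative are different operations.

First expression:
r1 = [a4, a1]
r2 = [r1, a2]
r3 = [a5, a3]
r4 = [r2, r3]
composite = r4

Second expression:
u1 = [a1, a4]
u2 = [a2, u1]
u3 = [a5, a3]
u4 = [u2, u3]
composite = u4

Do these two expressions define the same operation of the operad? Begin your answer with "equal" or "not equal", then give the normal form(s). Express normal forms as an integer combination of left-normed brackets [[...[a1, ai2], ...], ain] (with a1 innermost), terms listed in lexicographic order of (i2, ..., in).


equal; the common form is [[[[a1, a4], a2], a3], a5] - [[[[a1, a4], a2], a5], a3]

Reducing the first expression gives [[[[a1, a4], a2], a3], a5] - [[[[a1, a4], a2], a5], a3]
Reducing the second expression gives [[[[a1, a4], a2], a3], a5] - [[[[a1, a4], a2], a5], a3]
The forms coincide; equal.


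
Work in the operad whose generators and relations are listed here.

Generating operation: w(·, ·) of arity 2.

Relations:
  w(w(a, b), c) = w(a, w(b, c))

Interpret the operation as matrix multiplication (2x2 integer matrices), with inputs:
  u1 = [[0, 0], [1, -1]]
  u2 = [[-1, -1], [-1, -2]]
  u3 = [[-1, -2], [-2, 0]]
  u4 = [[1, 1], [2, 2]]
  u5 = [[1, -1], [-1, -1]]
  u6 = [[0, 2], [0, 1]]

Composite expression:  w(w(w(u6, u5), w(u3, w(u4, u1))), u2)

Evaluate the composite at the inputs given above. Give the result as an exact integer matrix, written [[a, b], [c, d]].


[[0, 14], [0, 7]]


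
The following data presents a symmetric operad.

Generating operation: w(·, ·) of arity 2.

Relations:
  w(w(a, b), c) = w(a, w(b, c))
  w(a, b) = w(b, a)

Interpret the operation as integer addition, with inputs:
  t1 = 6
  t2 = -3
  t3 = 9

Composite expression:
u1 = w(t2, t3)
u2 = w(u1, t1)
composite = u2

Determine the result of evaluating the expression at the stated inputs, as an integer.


12


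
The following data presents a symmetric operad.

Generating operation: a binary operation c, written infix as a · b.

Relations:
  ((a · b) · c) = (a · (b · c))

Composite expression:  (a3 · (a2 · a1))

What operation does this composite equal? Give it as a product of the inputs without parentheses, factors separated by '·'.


a3 · a2 · a1

Under associativity of c, the answer is the a's in reading order.
(a2 · a1) spells out as a2 · a1
(a3 · (a2 · a1)) spells out as a3 · a2 · a1


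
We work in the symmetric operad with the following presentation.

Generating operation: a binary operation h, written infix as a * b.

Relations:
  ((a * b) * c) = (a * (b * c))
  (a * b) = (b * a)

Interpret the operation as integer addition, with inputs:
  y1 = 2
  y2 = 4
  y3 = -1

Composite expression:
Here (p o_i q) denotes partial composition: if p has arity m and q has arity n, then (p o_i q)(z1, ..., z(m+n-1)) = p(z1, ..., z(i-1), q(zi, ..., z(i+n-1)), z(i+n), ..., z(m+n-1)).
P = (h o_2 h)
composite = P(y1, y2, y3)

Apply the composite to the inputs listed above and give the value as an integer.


5

(y2 * y3) = 3
(y1 * (y2 * y3)) = 5


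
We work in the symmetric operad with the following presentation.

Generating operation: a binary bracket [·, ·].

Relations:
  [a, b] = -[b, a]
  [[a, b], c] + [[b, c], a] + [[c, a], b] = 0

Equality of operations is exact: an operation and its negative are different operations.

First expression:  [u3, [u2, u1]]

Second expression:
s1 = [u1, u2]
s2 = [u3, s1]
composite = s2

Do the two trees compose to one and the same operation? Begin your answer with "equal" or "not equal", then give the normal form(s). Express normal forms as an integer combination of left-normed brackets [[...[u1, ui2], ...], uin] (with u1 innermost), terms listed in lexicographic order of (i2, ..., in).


not equal; the first gives [[u1, u2], u3] and the second -[[u1, u2], u3]

The first expression reduces to [[u1, u2], u3]
The second expression reduces to -[[u1, u2], u3]
Distinct normal forms: not equal.


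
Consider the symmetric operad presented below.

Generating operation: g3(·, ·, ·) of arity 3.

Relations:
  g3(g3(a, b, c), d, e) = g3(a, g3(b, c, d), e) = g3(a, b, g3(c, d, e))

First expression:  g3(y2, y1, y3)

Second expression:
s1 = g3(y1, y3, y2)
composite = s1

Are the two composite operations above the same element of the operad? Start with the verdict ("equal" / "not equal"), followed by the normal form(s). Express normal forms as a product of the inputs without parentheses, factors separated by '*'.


In normal form, the first expression is y2 * y1 * y3
In normal form, the second expression is y1 * y3 * y2
Different reductions; not equal.

not equal: they reduce to y2 * y1 * y3 and y1 * y3 * y2


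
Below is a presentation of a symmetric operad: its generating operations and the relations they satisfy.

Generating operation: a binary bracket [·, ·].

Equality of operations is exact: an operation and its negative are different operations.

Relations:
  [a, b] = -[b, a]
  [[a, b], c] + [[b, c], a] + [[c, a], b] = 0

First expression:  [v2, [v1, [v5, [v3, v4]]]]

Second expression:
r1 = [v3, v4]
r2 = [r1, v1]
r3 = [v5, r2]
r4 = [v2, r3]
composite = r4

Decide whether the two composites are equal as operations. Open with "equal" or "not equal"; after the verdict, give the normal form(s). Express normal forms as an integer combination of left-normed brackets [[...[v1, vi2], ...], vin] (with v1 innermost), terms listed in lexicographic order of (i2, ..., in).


not equal; first: [[[[v1, v3], v4], v5], v2] - [[[[v1, v4], v3], v5], v2] - [[[[v1, v5], v3], v4], v2] + [[[[v1, v5], v4], v3], v2]; second: -[[[[v1, v3], v4], v5], v2] + [[[[v1, v4], v3], v5], v2]

Reducing the first expression gives [[[[v1, v3], v4], v5], v2] - [[[[v1, v4], v3], v5], v2] - [[[[v1, v5], v3], v4], v2] + [[[[v1, v5], v4], v3], v2]
Reducing the second expression gives -[[[[v1, v3], v4], v5], v2] + [[[[v1, v4], v3], v5], v2]
Distinct normal forms: not equal.


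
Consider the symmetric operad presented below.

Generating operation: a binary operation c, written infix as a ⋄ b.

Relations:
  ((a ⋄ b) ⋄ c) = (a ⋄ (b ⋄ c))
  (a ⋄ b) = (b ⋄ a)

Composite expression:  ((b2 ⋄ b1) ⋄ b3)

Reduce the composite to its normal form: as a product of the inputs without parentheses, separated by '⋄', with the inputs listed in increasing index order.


b1 ⋄ b2 ⋄ b3


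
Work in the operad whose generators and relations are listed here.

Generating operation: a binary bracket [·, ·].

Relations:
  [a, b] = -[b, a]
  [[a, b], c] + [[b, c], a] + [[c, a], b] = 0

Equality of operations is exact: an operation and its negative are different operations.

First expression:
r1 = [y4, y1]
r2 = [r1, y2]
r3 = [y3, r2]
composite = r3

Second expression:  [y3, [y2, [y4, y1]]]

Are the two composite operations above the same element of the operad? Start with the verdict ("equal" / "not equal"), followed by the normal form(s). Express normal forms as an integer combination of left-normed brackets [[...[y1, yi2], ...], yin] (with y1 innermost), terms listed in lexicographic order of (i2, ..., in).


not equal; the first gives [[[y1, y4], y2], y3] and the second -[[[y1, y4], y2], y3]


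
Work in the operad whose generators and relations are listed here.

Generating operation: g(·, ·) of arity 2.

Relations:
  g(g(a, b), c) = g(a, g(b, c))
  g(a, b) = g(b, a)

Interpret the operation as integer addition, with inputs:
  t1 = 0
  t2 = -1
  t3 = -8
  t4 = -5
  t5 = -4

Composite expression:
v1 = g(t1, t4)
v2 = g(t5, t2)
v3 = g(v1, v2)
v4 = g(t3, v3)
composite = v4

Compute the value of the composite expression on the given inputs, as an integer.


g(t1, t4) = -5
g(t5, t2) = -5
g(g(t1, t4), g(t5, t2)) = -10
g(t3, g(g(t1, t4), g(t5, t2))) = -18

-18


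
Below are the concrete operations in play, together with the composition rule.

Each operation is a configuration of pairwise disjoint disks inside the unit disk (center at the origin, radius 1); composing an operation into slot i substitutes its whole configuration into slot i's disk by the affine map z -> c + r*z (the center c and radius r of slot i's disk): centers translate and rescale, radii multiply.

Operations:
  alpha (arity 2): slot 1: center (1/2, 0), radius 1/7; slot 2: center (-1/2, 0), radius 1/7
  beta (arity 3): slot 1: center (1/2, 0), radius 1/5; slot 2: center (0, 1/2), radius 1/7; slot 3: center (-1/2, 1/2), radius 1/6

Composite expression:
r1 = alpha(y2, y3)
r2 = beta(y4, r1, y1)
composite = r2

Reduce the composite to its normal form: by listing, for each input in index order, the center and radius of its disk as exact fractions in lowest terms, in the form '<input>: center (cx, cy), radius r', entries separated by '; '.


y1: center (-1/2, 1/2), radius 1/6; y2: center (1/14, 1/2), radius 1/49; y3: center (-1/14, 1/2), radius 1/49; y4: center (1/2, 0), radius 1/5

Follow each y-input down from beta: c' goes to c + r*c', radius to r*r'.
y4 passes through 1 substitution, ending at center (1/2, 0), radius 1/5
y2 passes through 2 substitutions, ending at center (1/14, 1/2), radius 1/49
y3 passes through 2 substitutions, ending at center (-1/14, 1/2), radius 1/49
y1 passes through 1 substitution, ending at center (-1/2, 1/2), radius 1/6


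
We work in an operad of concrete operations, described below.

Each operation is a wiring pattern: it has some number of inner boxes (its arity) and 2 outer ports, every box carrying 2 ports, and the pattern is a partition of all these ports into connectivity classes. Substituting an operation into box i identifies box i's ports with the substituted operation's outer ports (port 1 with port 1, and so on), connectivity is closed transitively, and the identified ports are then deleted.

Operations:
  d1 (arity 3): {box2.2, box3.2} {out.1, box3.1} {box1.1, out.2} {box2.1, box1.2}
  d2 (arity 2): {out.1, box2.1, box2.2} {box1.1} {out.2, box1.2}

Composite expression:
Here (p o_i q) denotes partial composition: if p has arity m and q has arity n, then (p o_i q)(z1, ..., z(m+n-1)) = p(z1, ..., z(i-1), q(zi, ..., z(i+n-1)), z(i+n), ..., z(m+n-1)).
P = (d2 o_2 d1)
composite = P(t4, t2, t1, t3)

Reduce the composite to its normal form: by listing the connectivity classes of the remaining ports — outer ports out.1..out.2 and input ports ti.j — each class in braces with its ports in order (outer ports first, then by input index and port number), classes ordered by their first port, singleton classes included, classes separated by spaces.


{out.1, t2.1, t3.1} {out.2, t4.2} {t1.1, t2.2} {t1.2, t3.2} {t4.1}

Treat the ports identified at d2 as solder joints: merge, then drop.
stage d1: inputs (t2, t1, t3), connectivity {out.1, t3.1} {out.2, t2.1} {t1.1, t2.2} {t1.2, t3.2}, out.j its boundary
stage d2: inputs (t4, t2, t1, t3), connectivity {out.1, t2.1, t3.1} {out.2, t4.2} {t1.1, t2.2} {t1.2, t3.2} {t4.1}, out.j its boundary


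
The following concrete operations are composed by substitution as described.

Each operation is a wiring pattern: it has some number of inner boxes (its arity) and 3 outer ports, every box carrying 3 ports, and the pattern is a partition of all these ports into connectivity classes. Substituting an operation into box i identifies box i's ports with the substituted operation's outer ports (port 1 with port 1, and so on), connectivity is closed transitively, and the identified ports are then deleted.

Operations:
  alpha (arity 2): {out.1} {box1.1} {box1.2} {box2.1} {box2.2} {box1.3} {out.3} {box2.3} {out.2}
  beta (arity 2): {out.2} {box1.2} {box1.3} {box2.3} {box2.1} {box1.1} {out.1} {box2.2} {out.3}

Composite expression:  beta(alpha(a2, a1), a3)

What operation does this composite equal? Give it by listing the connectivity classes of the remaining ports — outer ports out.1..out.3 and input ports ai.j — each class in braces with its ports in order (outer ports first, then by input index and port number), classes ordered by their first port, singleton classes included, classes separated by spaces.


{out.1} {out.2} {out.3} {a1.1} {a1.2} {a1.3} {a2.1} {a2.2} {a2.3} {a3.1} {a3.2} {a3.3}


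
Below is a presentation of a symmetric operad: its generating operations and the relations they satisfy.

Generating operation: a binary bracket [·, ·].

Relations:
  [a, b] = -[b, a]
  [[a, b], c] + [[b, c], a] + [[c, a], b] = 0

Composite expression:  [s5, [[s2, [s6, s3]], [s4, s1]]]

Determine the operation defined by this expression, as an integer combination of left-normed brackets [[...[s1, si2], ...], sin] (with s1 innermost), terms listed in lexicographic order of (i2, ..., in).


Left-normed coefficients sit on the s1-initial expansion words.
Composite bracket: [s5, [[s2, [s6, s3]], [s4, s1]]]
Full expansion: 32 signed words from ab - ba (2^5 = 32).
Only words starting with s1 matter:
  s1s4s2s3s6s5 appears with sign +1, giving the term +[[[[[s1, s4], s2], s3], s6], s5]
  s1s4s2s6s3s5 appears with sign -1, giving the term -[[[[[s1, s4], s2], s6], s3], s5]
  s1s4s3s6s2s5 appears with sign -1, giving the term -[[[[[s1, s4], s3], s6], s2], s5]
  s1s4s6s3s2s5 appears with sign +1, giving the term +[[[[[s1, s4], s6], s3], s2], s5]

[[[[[s1, s4], s2], s3], s6], s5] - [[[[[s1, s4], s2], s6], s3], s5] - [[[[[s1, s4], s3], s6], s2], s5] + [[[[[s1, s4], s6], s3], s2], s5]


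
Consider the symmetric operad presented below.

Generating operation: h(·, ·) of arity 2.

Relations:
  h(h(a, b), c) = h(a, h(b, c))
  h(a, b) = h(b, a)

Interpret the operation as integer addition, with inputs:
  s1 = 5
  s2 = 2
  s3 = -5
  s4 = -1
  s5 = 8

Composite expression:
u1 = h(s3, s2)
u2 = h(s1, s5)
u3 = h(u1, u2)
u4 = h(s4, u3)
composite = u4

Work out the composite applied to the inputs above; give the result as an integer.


h(s3, s2) = -3
h(s1, s5) = 13
h(h(s3, s2), h(s1, s5)) = 10
h(s4, h(h(s3, s2), h(s1, s5))) = 9

9


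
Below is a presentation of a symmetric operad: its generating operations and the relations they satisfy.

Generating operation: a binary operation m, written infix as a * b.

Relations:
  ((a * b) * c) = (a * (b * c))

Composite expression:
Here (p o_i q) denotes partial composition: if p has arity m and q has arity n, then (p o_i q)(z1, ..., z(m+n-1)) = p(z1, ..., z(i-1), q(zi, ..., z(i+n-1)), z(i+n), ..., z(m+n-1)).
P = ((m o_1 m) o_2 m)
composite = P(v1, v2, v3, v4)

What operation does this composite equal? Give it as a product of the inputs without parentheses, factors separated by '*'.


v1 * v2 * v3 * v4


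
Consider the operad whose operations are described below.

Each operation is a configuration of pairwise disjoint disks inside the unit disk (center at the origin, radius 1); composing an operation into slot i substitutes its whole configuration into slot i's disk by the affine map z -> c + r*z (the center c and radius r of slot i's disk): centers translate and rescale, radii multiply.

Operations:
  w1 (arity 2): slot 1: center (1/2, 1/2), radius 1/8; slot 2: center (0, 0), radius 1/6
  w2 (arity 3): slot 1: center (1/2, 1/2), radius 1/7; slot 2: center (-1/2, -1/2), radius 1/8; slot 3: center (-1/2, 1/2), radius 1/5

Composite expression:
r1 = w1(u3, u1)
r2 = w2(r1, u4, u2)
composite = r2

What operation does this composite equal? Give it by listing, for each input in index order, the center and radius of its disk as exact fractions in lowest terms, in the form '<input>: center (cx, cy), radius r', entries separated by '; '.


Below w2, radii multiply path by path; the u-disk centers shift.
tracing u3 down its 2-map path: center (4/7, 4/7), radius 1/56
tracing u1 down its 2-map path: center (1/2, 1/2), radius 1/42
tracing u4 down its 1-map path: center (-1/2, -1/2), radius 1/8
tracing u2 down its 1-map path: center (-1/2, 1/2), radius 1/5

u1: center (1/2, 1/2), radius 1/42; u2: center (-1/2, 1/2), radius 1/5; u3: center (4/7, 4/7), radius 1/56; u4: center (-1/2, -1/2), radius 1/8


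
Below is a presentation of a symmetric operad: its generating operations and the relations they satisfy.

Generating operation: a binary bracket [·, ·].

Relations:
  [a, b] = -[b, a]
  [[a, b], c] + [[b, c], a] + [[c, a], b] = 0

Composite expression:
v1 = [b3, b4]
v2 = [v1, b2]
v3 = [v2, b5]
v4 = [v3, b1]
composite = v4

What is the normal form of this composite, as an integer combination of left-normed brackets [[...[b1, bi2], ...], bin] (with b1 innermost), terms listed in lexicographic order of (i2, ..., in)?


Left-normed coefficients sit on the b1-initial expansion words.
Composite bracket: [[[[b3, b4], b2], b5], b1]
Expanding via [a, b] = ab - ba: 16 signed words (2^4 = 16).
Collect the words opening with b1:
  sign of b1b2b3b4b5 is +1, so it contributes +[[[[b1, b2], b3], b4], b5]
  sign of b1b2b4b3b5 is -1, so it contributes -[[[[b1, b2], b4], b3], b5]
  sign of b1b3b4b2b5 is -1, so it contributes -[[[[b1, b3], b4], b2], b5]
  sign of b1b4b3b2b5 is +1, so it contributes +[[[[b1, b4], b3], b2], b5]
  sign of b1b5b2b3b4 is -1, so it contributes -[[[[b1, b5], b2], b3], b4]
  sign of b1b5b2b4b3 is +1, so it contributes +[[[[b1, b5], b2], b4], b3]
  sign of b1b5b3b4b2 is +1, so it contributes +[[[[b1, b5], b3], b4], b2]
  sign of b1b5b4b3b2 is -1, so it contributes -[[[[b1, b5], b4], b3], b2]

[[[[b1, b2], b3], b4], b5] - [[[[b1, b2], b4], b3], b5] - [[[[b1, b3], b4], b2], b5] + [[[[b1, b4], b3], b2], b5] - [[[[b1, b5], b2], b3], b4] + [[[[b1, b5], b2], b4], b3] + [[[[b1, b5], b3], b4], b2] - [[[[b1, b5], b4], b3], b2]


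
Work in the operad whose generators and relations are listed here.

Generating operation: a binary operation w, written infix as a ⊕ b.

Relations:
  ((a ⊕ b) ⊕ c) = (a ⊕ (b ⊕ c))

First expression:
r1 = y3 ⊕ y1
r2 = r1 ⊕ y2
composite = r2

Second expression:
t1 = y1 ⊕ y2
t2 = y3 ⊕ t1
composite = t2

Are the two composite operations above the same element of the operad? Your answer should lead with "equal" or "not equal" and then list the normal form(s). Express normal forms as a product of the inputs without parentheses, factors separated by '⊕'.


equal; both compose to y3 ⊕ y1 ⊕ y2

The first expression, normalized: y3 ⊕ y1 ⊕ y2
The second expression, normalized: y3 ⊕ y1 ⊕ y2
Same normal form: equal.


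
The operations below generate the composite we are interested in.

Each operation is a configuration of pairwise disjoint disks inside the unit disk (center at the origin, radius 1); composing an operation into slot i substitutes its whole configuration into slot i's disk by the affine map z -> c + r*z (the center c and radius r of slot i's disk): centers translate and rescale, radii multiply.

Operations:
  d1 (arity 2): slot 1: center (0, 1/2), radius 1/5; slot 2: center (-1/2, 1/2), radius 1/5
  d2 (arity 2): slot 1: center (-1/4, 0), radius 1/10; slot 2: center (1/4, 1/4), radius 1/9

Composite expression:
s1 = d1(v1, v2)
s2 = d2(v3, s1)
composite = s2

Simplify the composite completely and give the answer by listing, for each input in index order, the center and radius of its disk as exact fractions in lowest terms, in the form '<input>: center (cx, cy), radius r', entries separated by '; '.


v1: center (1/4, 11/36), radius 1/45; v2: center (7/36, 11/36), radius 1/45; v3: center (-1/4, 0), radius 1/10


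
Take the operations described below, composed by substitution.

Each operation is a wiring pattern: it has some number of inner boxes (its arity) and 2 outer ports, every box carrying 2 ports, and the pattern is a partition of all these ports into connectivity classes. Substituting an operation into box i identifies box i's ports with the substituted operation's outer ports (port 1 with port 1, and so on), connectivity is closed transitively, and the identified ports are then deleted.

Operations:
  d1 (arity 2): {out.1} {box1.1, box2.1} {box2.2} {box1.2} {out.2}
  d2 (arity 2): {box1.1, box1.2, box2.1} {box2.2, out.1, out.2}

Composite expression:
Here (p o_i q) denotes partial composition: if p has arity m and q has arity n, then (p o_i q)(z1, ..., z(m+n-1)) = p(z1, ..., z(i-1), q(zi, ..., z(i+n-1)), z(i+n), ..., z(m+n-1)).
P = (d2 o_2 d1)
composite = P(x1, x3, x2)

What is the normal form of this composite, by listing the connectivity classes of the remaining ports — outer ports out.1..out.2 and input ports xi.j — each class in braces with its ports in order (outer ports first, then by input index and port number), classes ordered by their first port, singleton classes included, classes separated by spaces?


{out.1, out.2} {x1.1, x1.2} {x2.1, x3.1} {x2.2} {x3.2}


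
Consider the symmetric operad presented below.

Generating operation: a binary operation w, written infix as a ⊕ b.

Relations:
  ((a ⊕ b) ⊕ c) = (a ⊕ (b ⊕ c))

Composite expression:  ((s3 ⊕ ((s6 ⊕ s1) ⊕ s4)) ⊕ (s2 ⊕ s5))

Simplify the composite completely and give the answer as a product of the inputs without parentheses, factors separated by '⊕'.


Under associativity of w, the answer is the s's in reading order.
(s6 ⊕ s1) collapses to s6 ⊕ s1
((s6 ⊕ s1) ⊕ s4) collapses to s6 ⊕ s1 ⊕ s4
(s3 ⊕ ((s6 ⊕ s1) ⊕ s4)) collapses to s3 ⊕ s6 ⊕ s1 ⊕ s4
(s2 ⊕ s5) collapses to s2 ⊕ s5
((s3 ⊕ ((s6 ⊕ s1) ⊕ s4)) ⊕ (s2 ⊕ s5)) collapses to s3 ⊕ s6 ⊕ s1 ⊕ s4 ⊕ s2 ⊕ s5

s3 ⊕ s6 ⊕ s1 ⊕ s4 ⊕ s2 ⊕ s5


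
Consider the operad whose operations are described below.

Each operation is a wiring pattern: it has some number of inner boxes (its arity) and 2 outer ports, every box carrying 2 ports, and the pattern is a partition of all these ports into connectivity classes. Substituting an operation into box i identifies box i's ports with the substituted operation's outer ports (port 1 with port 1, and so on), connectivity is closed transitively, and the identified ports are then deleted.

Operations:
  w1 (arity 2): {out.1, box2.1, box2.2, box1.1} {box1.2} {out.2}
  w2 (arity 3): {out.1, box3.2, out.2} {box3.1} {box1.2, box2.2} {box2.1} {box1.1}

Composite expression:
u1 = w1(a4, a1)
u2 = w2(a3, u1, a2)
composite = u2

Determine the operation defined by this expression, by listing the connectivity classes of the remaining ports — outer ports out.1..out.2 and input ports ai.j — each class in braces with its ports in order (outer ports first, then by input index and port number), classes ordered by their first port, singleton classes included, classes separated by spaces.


{out.1, out.2, a2.2} {a1.1, a1.2, a4.1} {a2.1} {a3.1} {a3.2} {a4.2}

After gluing at w2, chains via deleted ports link the a-ports.
stage w1: inputs (a4, a1), connectivity {out.1, a1.1, a1.2, a4.1} {out.2} {a4.2}, out.j its boundary
stage w2: inputs (a3, a4, a1, a2), connectivity {out.1, out.2, a2.2} {a1.1, a1.2, a4.1} {a2.1} {a3.1} {a3.2} {a4.2}, out.j its boundary


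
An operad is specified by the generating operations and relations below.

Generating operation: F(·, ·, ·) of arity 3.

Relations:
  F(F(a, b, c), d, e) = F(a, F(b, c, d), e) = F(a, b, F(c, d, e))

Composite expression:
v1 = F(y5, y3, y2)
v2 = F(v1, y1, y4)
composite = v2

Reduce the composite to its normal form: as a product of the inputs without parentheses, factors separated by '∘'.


Every regrouping of F is equal, so read the y-inputs in written order.
F(y5, y3, y2) collapses to y5 ∘ y3 ∘ y2
F(F(y5, y3, y2), y1, y4) collapses to y5 ∘ y3 ∘ y2 ∘ y1 ∘ y4

y5 ∘ y3 ∘ y2 ∘ y1 ∘ y4


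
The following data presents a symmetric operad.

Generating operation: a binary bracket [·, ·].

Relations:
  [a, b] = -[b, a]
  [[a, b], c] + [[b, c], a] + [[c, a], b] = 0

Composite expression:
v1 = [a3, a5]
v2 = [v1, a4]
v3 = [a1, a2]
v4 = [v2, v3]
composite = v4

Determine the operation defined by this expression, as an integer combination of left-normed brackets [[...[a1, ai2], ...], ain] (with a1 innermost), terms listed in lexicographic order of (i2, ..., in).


Skip Jacobi rewriting: expand, keep a1-initial words, read off terms.
Composite bracket: [[[a3, a5], a4], [a1, a2]]
The bracket unfolds into 16 signed words via [a, b] = ab - ba (2^4 = 16).
Collect the words opening with a1:
  a1a2a3a5a4 (sign -1) contributes -[[[[a1, a2], a3], a5], a4]
  a1a2a4a3a5 (sign +1) contributes +[[[[a1, a2], a4], a3], a5]
  a1a2a4a5a3 (sign -1) contributes -[[[[a1, a2], a4], a5], a3]
  a1a2a5a3a4 (sign +1) contributes +[[[[a1, a2], a5], a3], a4]

-[[[[a1, a2], a3], a5], a4] + [[[[a1, a2], a4], a3], a5] - [[[[a1, a2], a4], a5], a3] + [[[[a1, a2], a5], a3], a4]


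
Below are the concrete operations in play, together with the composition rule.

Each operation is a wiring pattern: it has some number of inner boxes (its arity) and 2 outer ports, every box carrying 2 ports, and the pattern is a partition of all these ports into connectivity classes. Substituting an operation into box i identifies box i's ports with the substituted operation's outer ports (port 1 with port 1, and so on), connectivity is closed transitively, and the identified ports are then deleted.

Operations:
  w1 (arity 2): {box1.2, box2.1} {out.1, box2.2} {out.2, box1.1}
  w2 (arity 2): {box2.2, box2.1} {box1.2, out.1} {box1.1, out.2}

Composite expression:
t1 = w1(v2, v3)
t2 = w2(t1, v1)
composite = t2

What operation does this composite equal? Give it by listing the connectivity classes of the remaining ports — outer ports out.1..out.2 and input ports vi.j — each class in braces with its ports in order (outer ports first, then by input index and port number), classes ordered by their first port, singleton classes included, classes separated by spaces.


Connectivity passes through glued w2-boundaries; trace each wire chain.
stage w1: inputs (v2, v3), connectivity {out.1, v3.2} {out.2, v2.1} {v2.2, v3.1}, out.j its boundary
stage w2: inputs (v2, v3, v1), connectivity {out.1, v2.1} {out.2, v3.2} {v1.1, v1.2} {v2.2, v3.1}, out.j its boundary

{out.1, v2.1} {out.2, v3.2} {v1.1, v1.2} {v2.2, v3.1}


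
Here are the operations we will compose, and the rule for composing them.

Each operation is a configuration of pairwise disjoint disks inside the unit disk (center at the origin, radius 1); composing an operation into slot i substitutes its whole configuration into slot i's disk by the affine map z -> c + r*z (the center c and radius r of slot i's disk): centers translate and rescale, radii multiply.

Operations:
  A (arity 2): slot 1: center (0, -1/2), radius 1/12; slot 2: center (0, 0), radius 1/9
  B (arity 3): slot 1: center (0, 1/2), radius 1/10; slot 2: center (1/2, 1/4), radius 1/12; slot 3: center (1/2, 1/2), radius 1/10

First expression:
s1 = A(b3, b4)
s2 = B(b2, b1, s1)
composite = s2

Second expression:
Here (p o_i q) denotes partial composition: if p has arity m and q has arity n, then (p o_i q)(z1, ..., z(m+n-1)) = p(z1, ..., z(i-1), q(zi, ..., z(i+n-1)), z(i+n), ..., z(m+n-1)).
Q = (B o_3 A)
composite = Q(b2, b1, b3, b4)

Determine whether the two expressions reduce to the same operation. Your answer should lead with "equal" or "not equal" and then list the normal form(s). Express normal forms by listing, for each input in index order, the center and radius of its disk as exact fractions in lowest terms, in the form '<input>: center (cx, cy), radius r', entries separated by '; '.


equal — both sides give b1: center (1/2, 1/4), radius 1/12; b2: center (0, 1/2), radius 1/10; b3: center (1/2, 9/20), radius 1/120; b4: center (1/2, 1/2), radius 1/90

Normal form of the first expression: b1: center (1/2, 1/4), radius 1/12; b2: center (0, 1/2), radius 1/10; b3: center (1/2, 9/20), radius 1/120; b4: center (1/2, 1/2), radius 1/90
Normal form of the second expression: b1: center (1/2, 1/4), radius 1/12; b2: center (0, 1/2), radius 1/10; b3: center (1/2, 9/20), radius 1/120; b4: center (1/2, 1/2), radius 1/90
Both agree, so they are equal.


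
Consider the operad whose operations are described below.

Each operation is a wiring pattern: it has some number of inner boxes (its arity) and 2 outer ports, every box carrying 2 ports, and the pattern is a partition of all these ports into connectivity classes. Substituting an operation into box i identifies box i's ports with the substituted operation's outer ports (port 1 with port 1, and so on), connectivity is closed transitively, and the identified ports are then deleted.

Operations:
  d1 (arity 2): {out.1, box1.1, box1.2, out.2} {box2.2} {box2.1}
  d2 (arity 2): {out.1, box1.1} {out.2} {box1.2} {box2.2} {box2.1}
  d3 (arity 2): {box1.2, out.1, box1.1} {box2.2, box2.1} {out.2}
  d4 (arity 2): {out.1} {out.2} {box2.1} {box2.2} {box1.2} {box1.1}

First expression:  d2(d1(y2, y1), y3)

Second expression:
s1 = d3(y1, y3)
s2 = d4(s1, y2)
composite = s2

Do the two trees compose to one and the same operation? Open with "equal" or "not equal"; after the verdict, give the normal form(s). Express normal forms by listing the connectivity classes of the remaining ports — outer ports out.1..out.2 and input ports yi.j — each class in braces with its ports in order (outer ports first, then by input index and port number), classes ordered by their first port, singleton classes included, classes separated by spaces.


not equal; first: {out.1, y2.1, y2.2} {out.2} {y1.1} {y1.2} {y3.1} {y3.2}; second: {out.1} {out.2} {y1.1, y1.2} {y2.1} {y2.2} {y3.1, y3.2}

The first composite normalizes to {out.1, y2.1, y2.2} {out.2} {y1.1} {y1.2} {y3.1} {y3.2}
The second composite normalizes to {out.1} {out.2} {y1.1, y1.2} {y2.1} {y2.2} {y3.1, y3.2}
The forms do not match — not equal.


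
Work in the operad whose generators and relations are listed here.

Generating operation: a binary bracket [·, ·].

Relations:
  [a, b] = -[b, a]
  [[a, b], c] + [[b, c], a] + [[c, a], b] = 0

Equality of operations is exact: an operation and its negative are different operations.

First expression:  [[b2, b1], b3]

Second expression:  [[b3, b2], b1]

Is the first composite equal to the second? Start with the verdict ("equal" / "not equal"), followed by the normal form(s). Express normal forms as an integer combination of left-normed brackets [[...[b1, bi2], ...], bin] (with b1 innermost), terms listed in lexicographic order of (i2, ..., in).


not equal; first: -[[b1, b2], b3]; second: [[b1, b2], b3] - [[b1, b3], b2]

Normal form of the first expression: -[[b1, b2], b3]
Normal form of the second expression: [[b1, b2], b3] - [[b1, b3], b2]
The normal forms differ: not equal.


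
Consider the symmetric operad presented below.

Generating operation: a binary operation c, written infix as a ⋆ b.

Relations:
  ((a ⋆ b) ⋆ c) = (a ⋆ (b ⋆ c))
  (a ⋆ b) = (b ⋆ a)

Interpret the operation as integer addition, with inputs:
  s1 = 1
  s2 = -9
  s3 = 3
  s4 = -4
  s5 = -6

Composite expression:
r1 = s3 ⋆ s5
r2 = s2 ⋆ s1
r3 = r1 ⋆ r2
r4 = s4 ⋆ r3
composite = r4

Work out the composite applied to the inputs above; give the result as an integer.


-15

(s3 ⋆ s5) = -3
(s2 ⋆ s1) = -8
((s3 ⋆ s5) ⋆ (s2 ⋆ s1)) = -11
(s4 ⋆ ((s3 ⋆ s5) ⋆ (s2 ⋆ s1))) = -15


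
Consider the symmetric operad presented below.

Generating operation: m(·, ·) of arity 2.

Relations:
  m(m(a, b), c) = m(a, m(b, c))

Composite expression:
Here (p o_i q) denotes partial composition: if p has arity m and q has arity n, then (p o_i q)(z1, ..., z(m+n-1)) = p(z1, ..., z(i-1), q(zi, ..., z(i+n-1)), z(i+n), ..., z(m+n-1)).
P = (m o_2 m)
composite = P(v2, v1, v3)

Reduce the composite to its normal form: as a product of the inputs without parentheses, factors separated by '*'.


v2 * v1 * v3

Every regrouping of m is equal, so read the v-inputs in written order.
m(v1, v3) flattens to v1 * v3
m(v2, m(v1, v3)) flattens to v2 * v1 * v3


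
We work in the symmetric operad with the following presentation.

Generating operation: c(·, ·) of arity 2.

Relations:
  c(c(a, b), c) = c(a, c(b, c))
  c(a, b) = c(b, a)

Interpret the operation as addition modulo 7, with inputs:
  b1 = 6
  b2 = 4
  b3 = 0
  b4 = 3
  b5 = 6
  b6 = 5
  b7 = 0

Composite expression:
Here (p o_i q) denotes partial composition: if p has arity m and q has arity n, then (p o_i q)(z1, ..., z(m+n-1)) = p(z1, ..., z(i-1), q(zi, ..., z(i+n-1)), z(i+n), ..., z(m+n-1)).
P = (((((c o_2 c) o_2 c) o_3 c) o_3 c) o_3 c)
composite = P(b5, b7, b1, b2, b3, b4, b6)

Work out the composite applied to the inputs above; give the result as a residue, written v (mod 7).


c(b1, b2) = 3
c(c(b1, b2), b3) = 3
c(c(c(b1, b2), b3), b4) = 6
c(b7, c(c(c(b1, b2), b3), b4)) = 6
c(c(b7, c(c(c(b1, b2), b3), b4)), b6) = 4
c(b5, c(c(b7, c(c(c(b1, b2), b3), b4)), b6)) = 3

3 (mod 7)


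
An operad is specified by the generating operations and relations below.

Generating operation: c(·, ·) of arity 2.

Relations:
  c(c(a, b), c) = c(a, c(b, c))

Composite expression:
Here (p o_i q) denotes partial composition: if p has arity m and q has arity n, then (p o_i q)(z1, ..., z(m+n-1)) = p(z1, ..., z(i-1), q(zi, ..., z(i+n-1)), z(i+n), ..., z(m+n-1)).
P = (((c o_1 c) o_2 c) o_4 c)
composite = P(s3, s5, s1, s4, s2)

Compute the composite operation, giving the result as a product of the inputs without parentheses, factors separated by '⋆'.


Associativity of c dissolves the nesting; only the s-input order survives.
c(s5, s1) unparenthesizes to s5 ⋆ s1
c(s3, c(s5, s1)) unparenthesizes to s3 ⋆ s5 ⋆ s1
c(s4, s2) unparenthesizes to s4 ⋆ s2
c(c(s3, c(s5, s1)), c(s4, s2)) unparenthesizes to s3 ⋆ s5 ⋆ s1 ⋆ s4 ⋆ s2

s3 ⋆ s5 ⋆ s1 ⋆ s4 ⋆ s2


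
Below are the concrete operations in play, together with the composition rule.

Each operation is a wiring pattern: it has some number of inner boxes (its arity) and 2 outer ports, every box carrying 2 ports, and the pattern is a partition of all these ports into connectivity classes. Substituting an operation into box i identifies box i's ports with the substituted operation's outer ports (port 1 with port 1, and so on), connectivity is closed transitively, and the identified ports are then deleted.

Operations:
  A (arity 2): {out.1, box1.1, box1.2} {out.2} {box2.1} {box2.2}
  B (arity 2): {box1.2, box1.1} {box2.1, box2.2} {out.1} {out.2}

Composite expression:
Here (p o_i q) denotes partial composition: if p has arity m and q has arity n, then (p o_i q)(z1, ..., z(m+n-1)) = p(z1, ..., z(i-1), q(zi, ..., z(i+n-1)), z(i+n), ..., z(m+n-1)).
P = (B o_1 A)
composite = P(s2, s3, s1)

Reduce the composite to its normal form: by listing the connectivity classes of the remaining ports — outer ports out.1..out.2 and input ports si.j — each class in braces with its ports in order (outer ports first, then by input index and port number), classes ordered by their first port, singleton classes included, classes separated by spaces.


{out.1} {out.2} {s1.1, s1.2} {s2.1, s2.2} {s3.1} {s3.2}


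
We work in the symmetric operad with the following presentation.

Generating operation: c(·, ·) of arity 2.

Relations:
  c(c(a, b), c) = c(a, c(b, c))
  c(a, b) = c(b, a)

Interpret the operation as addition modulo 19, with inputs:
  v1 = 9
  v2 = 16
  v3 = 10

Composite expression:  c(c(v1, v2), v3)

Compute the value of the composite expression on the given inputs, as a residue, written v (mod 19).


16 (mod 19)

c(v1, v2) = 6
c(c(v1, v2), v3) = 16


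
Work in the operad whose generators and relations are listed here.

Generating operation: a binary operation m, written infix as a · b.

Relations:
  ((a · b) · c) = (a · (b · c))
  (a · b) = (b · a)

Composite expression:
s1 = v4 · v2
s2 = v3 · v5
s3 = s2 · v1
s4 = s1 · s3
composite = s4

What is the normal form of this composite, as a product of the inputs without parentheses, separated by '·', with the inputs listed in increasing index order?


v1 · v2 · v3 · v4 · v5

With m associative and commutative, the v-input set is all that matters.
(v4 · v2) reduces to v4 · v2
(v3 · v5) reduces to v3 · v5
((v3 · v5) · v1) reduces to v3 · v5 · v1
((v4 · v2) · ((v3 · v5) · v1)) reduces to v4 · v2 · v3 · v5 · v1
reordering the factors by index: v1 · v2 · v3 · v4 · v5


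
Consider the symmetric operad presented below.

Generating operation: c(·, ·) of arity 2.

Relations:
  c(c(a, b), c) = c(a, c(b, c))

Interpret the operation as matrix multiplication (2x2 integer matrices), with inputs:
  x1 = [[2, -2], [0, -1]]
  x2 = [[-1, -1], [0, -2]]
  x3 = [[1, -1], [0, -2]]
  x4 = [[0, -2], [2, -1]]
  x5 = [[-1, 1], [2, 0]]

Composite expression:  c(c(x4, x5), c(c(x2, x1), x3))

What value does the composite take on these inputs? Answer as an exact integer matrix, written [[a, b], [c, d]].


c(x4, x5) = [[-4, 0], [-4, 2]]
c(x2, x1) = [[-2, 3], [0, 2]]
c(c(x2, x1), x3) = [[-2, -4], [0, -4]]
c(c(x4, x5), c(c(x2, x1), x3)) = [[8, 16], [8, 8]]

[[8, 16], [8, 8]]


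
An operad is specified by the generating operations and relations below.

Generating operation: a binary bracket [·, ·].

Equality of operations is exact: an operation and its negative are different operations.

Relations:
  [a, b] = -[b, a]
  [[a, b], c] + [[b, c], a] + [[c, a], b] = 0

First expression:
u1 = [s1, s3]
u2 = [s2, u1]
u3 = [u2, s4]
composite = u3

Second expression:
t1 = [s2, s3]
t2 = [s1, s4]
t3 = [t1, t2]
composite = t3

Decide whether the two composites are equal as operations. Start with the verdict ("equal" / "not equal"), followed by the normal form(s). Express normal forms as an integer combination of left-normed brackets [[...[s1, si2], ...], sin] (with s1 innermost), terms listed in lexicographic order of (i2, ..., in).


not equal; the first gives -[[[s1, s3], s2], s4] and the second -[[[s1, s4], s2], s3] + [[[s1, s4], s3], s2]

The first expression reduces to -[[[s1, s3], s2], s4]
The second expression reduces to -[[[s1, s4], s2], s3] + [[[s1, s4], s3], s2]
The normal forms differ: not equal.


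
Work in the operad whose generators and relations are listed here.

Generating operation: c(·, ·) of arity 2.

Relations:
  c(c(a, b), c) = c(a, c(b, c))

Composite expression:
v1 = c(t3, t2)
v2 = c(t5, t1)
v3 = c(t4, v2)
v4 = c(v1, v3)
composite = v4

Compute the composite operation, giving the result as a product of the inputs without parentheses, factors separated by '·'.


t3 · t2 · t4 · t5 · t1

The c-tree's shape is irrelevant; the t-reading-order decides.
c(t3, t2) reduces to t3 · t2
c(t5, t1) reduces to t5 · t1
c(t4, c(t5, t1)) reduces to t4 · t5 · t1
c(c(t3, t2), c(t4, c(t5, t1))) reduces to t3 · t2 · t4 · t5 · t1


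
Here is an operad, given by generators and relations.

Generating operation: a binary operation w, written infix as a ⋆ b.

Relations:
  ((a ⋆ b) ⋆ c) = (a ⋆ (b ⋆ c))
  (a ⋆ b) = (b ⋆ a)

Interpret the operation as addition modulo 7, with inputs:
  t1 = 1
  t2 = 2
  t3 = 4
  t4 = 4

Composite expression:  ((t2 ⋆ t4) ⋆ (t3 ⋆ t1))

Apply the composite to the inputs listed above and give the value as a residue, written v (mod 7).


(t2 ⋆ t4) = 6
(t3 ⋆ t1) = 5
((t2 ⋆ t4) ⋆ (t3 ⋆ t1)) = 4

4 (mod 7)
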